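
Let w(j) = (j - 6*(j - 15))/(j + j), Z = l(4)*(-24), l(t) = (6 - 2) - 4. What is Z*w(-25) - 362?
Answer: -362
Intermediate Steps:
l(t) = 0 (l(t) = 4 - 4 = 0)
Z = 0 (Z = 0*(-24) = 0)
w(j) = (90 - 5*j)/(2*j) (w(j) = (j - 6*(-15 + j))/((2*j)) = (j + (90 - 6*j))*(1/(2*j)) = (90 - 5*j)*(1/(2*j)) = (90 - 5*j)/(2*j))
Z*w(-25) - 362 = 0*(-5/2 + 45/(-25)) - 362 = 0*(-5/2 + 45*(-1/25)) - 362 = 0*(-5/2 - 9/5) - 362 = 0*(-43/10) - 362 = 0 - 362 = -362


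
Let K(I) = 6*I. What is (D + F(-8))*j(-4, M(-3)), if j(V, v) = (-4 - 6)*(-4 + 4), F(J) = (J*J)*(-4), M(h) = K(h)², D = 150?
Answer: 0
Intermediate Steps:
M(h) = 36*h² (M(h) = (6*h)² = 36*h²)
F(J) = -4*J² (F(J) = J²*(-4) = -4*J²)
j(V, v) = 0 (j(V, v) = -10*0 = 0)
(D + F(-8))*j(-4, M(-3)) = (150 - 4*(-8)²)*0 = (150 - 4*64)*0 = (150 - 256)*0 = -106*0 = 0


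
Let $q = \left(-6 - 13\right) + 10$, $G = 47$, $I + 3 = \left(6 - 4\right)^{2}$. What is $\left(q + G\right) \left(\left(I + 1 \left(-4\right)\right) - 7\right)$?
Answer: $-380$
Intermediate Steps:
$I = 1$ ($I = -3 + \left(6 - 4\right)^{2} = -3 + 2^{2} = -3 + 4 = 1$)
$q = -9$ ($q = -19 + 10 = -9$)
$\left(q + G\right) \left(\left(I + 1 \left(-4\right)\right) - 7\right) = \left(-9 + 47\right) \left(\left(1 + 1 \left(-4\right)\right) - 7\right) = 38 \left(\left(1 - 4\right) - 7\right) = 38 \left(-3 - 7\right) = 38 \left(-10\right) = -380$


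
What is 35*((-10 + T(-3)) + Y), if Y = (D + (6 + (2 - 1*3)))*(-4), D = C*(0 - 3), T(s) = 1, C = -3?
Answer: -2275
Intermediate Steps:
D = 9 (D = -3*(0 - 3) = -3*(-3) = 9)
Y = -56 (Y = (9 + (6 + (2 - 1*3)))*(-4) = (9 + (6 + (2 - 3)))*(-4) = (9 + (6 - 1))*(-4) = (9 + 5)*(-4) = 14*(-4) = -56)
35*((-10 + T(-3)) + Y) = 35*((-10 + 1) - 56) = 35*(-9 - 56) = 35*(-65) = -2275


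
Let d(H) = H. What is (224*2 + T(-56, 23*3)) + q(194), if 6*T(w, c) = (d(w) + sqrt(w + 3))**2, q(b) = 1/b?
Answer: 279895/291 - 56*I*sqrt(53)/3 ≈ 961.84 - 135.9*I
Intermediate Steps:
T(w, c) = (w + sqrt(3 + w))**2/6 (T(w, c) = (w + sqrt(w + 3))**2/6 = (w + sqrt(3 + w))**2/6)
(224*2 + T(-56, 23*3)) + q(194) = (224*2 + (-56 + sqrt(3 - 56))**2/6) + 1/194 = (448 + (-56 + sqrt(-53))**2/6) + 1/194 = (448 + (-56 + I*sqrt(53))**2/6) + 1/194 = 86913/194 + (-56 + I*sqrt(53))**2/6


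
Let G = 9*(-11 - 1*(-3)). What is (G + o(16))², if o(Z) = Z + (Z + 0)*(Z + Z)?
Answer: 207936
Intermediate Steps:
o(Z) = Z + 2*Z² (o(Z) = Z + Z*(2*Z) = Z + 2*Z²)
G = -72 (G = 9*(-11 + 3) = 9*(-8) = -72)
(G + o(16))² = (-72 + 16*(1 + 2*16))² = (-72 + 16*(1 + 32))² = (-72 + 16*33)² = (-72 + 528)² = 456² = 207936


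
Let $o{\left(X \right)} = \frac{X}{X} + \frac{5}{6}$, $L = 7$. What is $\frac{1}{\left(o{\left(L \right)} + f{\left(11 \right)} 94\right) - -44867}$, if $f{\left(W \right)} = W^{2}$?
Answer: $\frac{6}{337457} \approx 1.778 \cdot 10^{-5}$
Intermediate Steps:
$o{\left(X \right)} = \frac{11}{6}$ ($o{\left(X \right)} = 1 + 5 \cdot \frac{1}{6} = 1 + \frac{5}{6} = \frac{11}{6}$)
$\frac{1}{\left(o{\left(L \right)} + f{\left(11 \right)} 94\right) - -44867} = \frac{1}{\left(\frac{11}{6} + 11^{2} \cdot 94\right) - -44867} = \frac{1}{\left(\frac{11}{6} + 121 \cdot 94\right) + 44867} = \frac{1}{\left(\frac{11}{6} + 11374\right) + 44867} = \frac{1}{\frac{68255}{6} + 44867} = \frac{1}{\frac{337457}{6}} = \frac{6}{337457}$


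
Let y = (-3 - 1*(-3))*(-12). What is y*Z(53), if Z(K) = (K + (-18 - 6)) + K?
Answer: 0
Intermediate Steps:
y = 0 (y = (-3 + 3)*(-12) = 0*(-12) = 0)
Z(K) = -24 + 2*K (Z(K) = (K - 24) + K = (-24 + K) + K = -24 + 2*K)
y*Z(53) = 0*(-24 + 2*53) = 0*(-24 + 106) = 0*82 = 0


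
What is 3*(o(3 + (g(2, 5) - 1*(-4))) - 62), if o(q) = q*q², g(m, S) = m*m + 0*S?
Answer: 3807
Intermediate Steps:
g(m, S) = m² (g(m, S) = m² + 0 = m²)
o(q) = q³
3*(o(3 + (g(2, 5) - 1*(-4))) - 62) = 3*((3 + (2² - 1*(-4)))³ - 62) = 3*((3 + (4 + 4))³ - 62) = 3*((3 + 8)³ - 62) = 3*(11³ - 62) = 3*(1331 - 62) = 3*1269 = 3807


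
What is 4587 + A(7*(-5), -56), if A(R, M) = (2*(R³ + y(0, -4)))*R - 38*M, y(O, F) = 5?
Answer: 3007615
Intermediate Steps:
A(R, M) = -38*M + R*(10 + 2*R³) (A(R, M) = (2*(R³ + 5))*R - 38*M = (2*(5 + R³))*R - 38*M = (10 + 2*R³)*R - 38*M = R*(10 + 2*R³) - 38*M = -38*M + R*(10 + 2*R³))
4587 + A(7*(-5), -56) = 4587 + (-38*(-56) + 2*(7*(-5))⁴ + 10*(7*(-5))) = 4587 + (2128 + 2*(-35)⁴ + 10*(-35)) = 4587 + (2128 + 2*1500625 - 350) = 4587 + (2128 + 3001250 - 350) = 4587 + 3003028 = 3007615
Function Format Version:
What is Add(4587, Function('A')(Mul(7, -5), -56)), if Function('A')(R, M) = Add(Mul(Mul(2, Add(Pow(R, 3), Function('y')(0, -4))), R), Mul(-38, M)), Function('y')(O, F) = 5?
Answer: 3007615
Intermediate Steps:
Function('A')(R, M) = Add(Mul(-38, M), Mul(R, Add(10, Mul(2, Pow(R, 3))))) (Function('A')(R, M) = Add(Mul(Mul(2, Add(Pow(R, 3), 5)), R), Mul(-38, M)) = Add(Mul(Mul(2, Add(5, Pow(R, 3))), R), Mul(-38, M)) = Add(Mul(Add(10, Mul(2, Pow(R, 3))), R), Mul(-38, M)) = Add(Mul(R, Add(10, Mul(2, Pow(R, 3)))), Mul(-38, M)) = Add(Mul(-38, M), Mul(R, Add(10, Mul(2, Pow(R, 3))))))
Add(4587, Function('A')(Mul(7, -5), -56)) = Add(4587, Add(Mul(-38, -56), Mul(2, Pow(Mul(7, -5), 4)), Mul(10, Mul(7, -5)))) = Add(4587, Add(2128, Mul(2, Pow(-35, 4)), Mul(10, -35))) = Add(4587, Add(2128, Mul(2, 1500625), -350)) = Add(4587, Add(2128, 3001250, -350)) = Add(4587, 3003028) = 3007615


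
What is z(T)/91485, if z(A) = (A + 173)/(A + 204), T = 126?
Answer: 299/30190050 ≈ 9.9039e-6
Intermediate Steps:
z(A) = (173 + A)/(204 + A)
z(T)/91485 = ((173 + 126)/(204 + 126))/91485 = (299/330)*(1/91485) = 299/30190050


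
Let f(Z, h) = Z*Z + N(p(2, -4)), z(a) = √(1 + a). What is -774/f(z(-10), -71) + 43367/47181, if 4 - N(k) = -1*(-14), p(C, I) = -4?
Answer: 37342067/896439 ≈ 41.656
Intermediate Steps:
N(k) = -10 (N(k) = 4 - (-1)*(-14) = 4 - 1*14 = 4 - 14 = -10)
f(Z, h) = -10 + Z² (f(Z, h) = Z*Z - 10 = Z² - 10 = -10 + Z²)
-774/f(z(-10), -71) + 43367/47181 = -774/(-10 + (√(1 - 10))²) + 43367/47181 = -774/(-10 + (√(-9))²) + 43367*(1/47181) = -774/(-10 + (3*I)²) + 43367/47181 = -774/(-10 - 9) + 43367/47181 = -774/(-19) + 43367/47181 = -774*(-1/19) + 43367/47181 = 774/19 + 43367/47181 = 37342067/896439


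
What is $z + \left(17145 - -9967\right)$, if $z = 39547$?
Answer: $66659$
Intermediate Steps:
$z + \left(17145 - -9967\right) = 39547 + \left(17145 - -9967\right) = 39547 + \left(17145 + 9967\right) = 39547 + 27112 = 66659$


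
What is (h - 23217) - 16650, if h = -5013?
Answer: -44880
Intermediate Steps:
(h - 23217) - 16650 = (-5013 - 23217) - 16650 = -28230 - 16650 = -44880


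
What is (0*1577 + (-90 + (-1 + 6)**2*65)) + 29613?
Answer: 31148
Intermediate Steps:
(0*1577 + (-90 + (-1 + 6)**2*65)) + 29613 = (0 + (-90 + 5**2*65)) + 29613 = (0 + (-90 + 25*65)) + 29613 = (0 + (-90 + 1625)) + 29613 = (0 + 1535) + 29613 = 1535 + 29613 = 31148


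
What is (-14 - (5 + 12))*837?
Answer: -25947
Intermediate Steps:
(-14 - (5 + 12))*837 = (-14 - 1*17)*837 = (-14 - 17)*837 = -31*837 = -25947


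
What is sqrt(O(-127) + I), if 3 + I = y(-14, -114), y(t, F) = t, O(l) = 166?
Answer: sqrt(149) ≈ 12.207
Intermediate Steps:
I = -17 (I = -3 - 14 = -17)
sqrt(O(-127) + I) = sqrt(166 - 17) = sqrt(149)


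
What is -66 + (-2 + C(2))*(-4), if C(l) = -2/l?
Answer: -54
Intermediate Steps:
-66 + (-2 + C(2))*(-4) = -66 + (-2 - 2/2)*(-4) = -66 + (-2 - 2*½)*(-4) = -66 + (-2 - 1)*(-4) = -66 - 3*(-4) = -66 + 12 = -54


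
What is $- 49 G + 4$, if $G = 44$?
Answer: $-2152$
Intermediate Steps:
$- 49 G + 4 = \left(-49\right) 44 + 4 = -2156 + 4 = -2152$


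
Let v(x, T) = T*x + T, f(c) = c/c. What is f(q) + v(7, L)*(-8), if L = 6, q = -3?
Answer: -383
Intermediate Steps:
f(c) = 1
v(x, T) = T + T*x
f(q) + v(7, L)*(-8) = 1 + (6*(1 + 7))*(-8) = 1 + (6*8)*(-8) = 1 + 48*(-8) = 1 - 384 = -383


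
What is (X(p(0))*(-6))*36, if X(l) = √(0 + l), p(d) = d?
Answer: 0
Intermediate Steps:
X(l) = √l
(X(p(0))*(-6))*36 = (√0*(-6))*36 = (0*(-6))*36 = 0*36 = 0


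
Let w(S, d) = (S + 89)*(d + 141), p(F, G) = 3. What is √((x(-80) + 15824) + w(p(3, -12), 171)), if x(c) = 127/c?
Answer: √17810565/20 ≈ 211.01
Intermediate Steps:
w(S, d) = (89 + S)*(141 + d)
√((x(-80) + 15824) + w(p(3, -12), 171)) = √((127/(-80) + 15824) + (12549 + 89*171 + 141*3 + 3*171)) = √((127*(-1/80) + 15824) + (12549 + 15219 + 423 + 513)) = √((-127/80 + 15824) + 28704) = √(1265793/80 + 28704) = √(3562113/80) = √17810565/20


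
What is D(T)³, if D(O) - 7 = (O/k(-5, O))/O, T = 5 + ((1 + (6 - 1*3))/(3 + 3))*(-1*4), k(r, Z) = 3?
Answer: 10648/27 ≈ 394.37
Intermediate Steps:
T = 7/3 (T = 5 + ((1 + (6 - 3))/6)*(-4) = 5 + ((1 + 3)*(⅙))*(-4) = 5 + (4*(⅙))*(-4) = 5 + (⅔)*(-4) = 5 - 8/3 = 7/3 ≈ 2.3333)
D(O) = 22/3 (D(O) = 7 + (O/3)/O = 7 + ⅓ = 22/3)
D(T)³ = (22/3)³ = 10648/27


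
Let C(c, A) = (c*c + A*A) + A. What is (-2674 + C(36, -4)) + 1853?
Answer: 487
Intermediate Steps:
C(c, A) = A + A² + c² (C(c, A) = (c² + A²) + A = (A² + c²) + A = A + A² + c²)
(-2674 + C(36, -4)) + 1853 = (-2674 + (-4 + (-4)² + 36²)) + 1853 = (-2674 + (-4 + 16 + 1296)) + 1853 = (-2674 + 1308) + 1853 = -1366 + 1853 = 487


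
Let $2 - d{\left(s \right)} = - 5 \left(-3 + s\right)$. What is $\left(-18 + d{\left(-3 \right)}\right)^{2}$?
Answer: $2116$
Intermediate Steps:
$d{\left(s \right)} = -13 + 5 s$ ($d{\left(s \right)} = 2 - - 5 \left(-3 + s\right) = 2 - \left(15 - 5 s\right) = 2 + \left(-15 + 5 s\right) = -13 + 5 s$)
$\left(-18 + d{\left(-3 \right)}\right)^{2} = \left(-18 + \left(-13 + 5 \left(-3\right)\right)\right)^{2} = \left(-18 - 28\right)^{2} = \left(-46\right)^{2} = 2116$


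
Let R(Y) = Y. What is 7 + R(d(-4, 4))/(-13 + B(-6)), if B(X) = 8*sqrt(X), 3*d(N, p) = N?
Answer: 11665/1659 + 32*I*sqrt(6)/1659 ≈ 7.0313 + 0.047248*I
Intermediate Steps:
d(N, p) = N/3
7 + R(d(-4, 4))/(-13 + B(-6)) = 7 + ((1/3)*(-4))/(-13 + 8*sqrt(-6)) = 7 - 4/3/(-13 + 8*(I*sqrt(6))) = 7 - 4/3/(-13 + 8*I*sqrt(6)) = 7 - 4/(3*(-13 + 8*I*sqrt(6)))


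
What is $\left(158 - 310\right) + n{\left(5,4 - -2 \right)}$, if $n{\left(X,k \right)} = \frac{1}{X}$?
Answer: $- \frac{759}{5} \approx -151.8$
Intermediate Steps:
$\left(158 - 310\right) + n{\left(5,4 - -2 \right)} = \left(158 - 310\right) + \frac{1}{5} = -152 + \frac{1}{5} = - \frac{759}{5}$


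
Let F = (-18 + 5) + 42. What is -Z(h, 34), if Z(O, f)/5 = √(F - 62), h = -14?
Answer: -5*I*√33 ≈ -28.723*I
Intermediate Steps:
F = 29 (F = -13 + 42 = 29)
Z(O, f) = 5*I*√33 (Z(O, f) = 5*√(29 - 62) = 5*√(-33) = 5*(I*√33) = 5*I*√33)
-Z(h, 34) = -5*I*√33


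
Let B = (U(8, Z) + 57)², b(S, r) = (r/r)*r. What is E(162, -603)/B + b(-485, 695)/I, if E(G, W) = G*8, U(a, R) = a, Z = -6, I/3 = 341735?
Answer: 266320411/866298225 ≈ 0.30742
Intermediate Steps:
I = 1025205 (I = 3*341735 = 1025205)
E(G, W) = 8*G
b(S, r) = r (b(S, r) = 1*r = r)
B = 4225 (B = (8 + 57)² = 65² = 4225)
E(162, -603)/B + b(-485, 695)/I = (8*162)/4225 + 695/1025205 = 1296*(1/4225) + 695*(1/1025205) = 1296/4225 + 139/205041 = 266320411/866298225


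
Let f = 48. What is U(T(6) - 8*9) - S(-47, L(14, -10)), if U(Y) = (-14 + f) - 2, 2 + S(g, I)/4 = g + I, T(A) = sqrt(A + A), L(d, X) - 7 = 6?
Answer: 176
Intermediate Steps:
L(d, X) = 13 (L(d, X) = 7 + 6 = 13)
T(A) = sqrt(2)*sqrt(A) (T(A) = sqrt(2*A) = sqrt(2)*sqrt(A))
S(g, I) = -8 + 4*I + 4*g (S(g, I) = -8 + 4*(g + I) = -8 + 4*(I + g) = -8 + (4*I + 4*g) = -8 + 4*I + 4*g)
U(Y) = 32 (U(Y) = (-14 + 48) - 2 = 34 - 2 = 32)
U(T(6) - 8*9) - S(-47, L(14, -10)) = 32 - (-8 + 4*13 + 4*(-47)) = 32 - (-8 + 52 - 188) = 32 - 1*(-144) = 32 + 144 = 176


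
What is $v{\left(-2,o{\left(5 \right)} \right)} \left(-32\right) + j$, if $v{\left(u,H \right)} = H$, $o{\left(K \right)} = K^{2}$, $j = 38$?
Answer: $-762$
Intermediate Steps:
$v{\left(-2,o{\left(5 \right)} \right)} \left(-32\right) + j = 5^{2} \left(-32\right) + 38 = 25 \left(-32\right) + 38 = -800 + 38 = -762$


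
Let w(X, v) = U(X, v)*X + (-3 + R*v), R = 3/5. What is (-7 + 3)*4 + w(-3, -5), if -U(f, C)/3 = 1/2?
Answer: -35/2 ≈ -17.500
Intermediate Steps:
R = ⅗ (R = 3*(⅕) = ⅗ ≈ 0.60000)
U(f, C) = -3/2
w(X, v) = -3 - 3*X/2 + 3*v/5 (w(X, v) = -3*X/2 + (-3 + 3*v/5) = -3 - 3*X/2 + 3*v/5)
(-7 + 3)*4 + w(-3, -5) = (-7 + 3)*4 + (-3 - 3/2*(-3) + (⅗)*(-5)) = -4*4 + (-3 + 9/2 - 3) = -16 - 3/2 = -35/2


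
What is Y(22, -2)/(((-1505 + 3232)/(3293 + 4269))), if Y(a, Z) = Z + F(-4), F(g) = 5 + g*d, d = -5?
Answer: 173926/1727 ≈ 100.71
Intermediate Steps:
F(g) = 5 - 5*g (F(g) = 5 + g*(-5) = 5 - 5*g)
Y(a, Z) = 25 + Z (Y(a, Z) = Z + (5 - 5*(-4)) = Z + (5 + 20) = Z + 25 = 25 + Z)
Y(22, -2)/(((-1505 + 3232)/(3293 + 4269))) = (25 - 2)/(((-1505 + 3232)/(3293 + 4269))) = 23/((1727/7562)) = 23/((1727*(1/7562))) = 23/(1727/7562) = 23*(7562/1727) = 173926/1727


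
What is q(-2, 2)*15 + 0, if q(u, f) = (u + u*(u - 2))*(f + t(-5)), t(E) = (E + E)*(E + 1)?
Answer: 3780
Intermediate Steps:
t(E) = 2*E*(1 + E) (t(E) = (2*E)*(1 + E) = 2*E*(1 + E))
q(u, f) = (40 + f)*(u + u*(-2 + u)) (q(u, f) = (u + u*(u - 2))*(f + 2*(-5)*(1 - 5)) = (u + u*(-2 + u))*(f + 2*(-5)*(-4)) = (u + u*(-2 + u))*(f + 40) = (u + u*(-2 + u))*(40 + f) = (40 + f)*(u + u*(-2 + u)))
q(-2, 2)*15 + 0 = -2*(-40 - 1*2 + 40*(-2) + 2*(-2))*15 + 0 = -2*(-40 - 2 - 80 - 4)*15 + 0 = -2*(-126)*15 + 0 = 252*15 + 0 = 3780 + 0 = 3780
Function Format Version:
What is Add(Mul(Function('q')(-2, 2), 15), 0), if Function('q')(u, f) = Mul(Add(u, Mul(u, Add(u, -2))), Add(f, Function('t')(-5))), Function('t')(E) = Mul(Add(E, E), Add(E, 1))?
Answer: 3780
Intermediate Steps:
Function('t')(E) = Mul(2, E, Add(1, E)) (Function('t')(E) = Mul(Mul(2, E), Add(1, E)) = Mul(2, E, Add(1, E)))
Function('q')(u, f) = Mul(Add(40, f), Add(u, Mul(u, Add(-2, u)))) (Function('q')(u, f) = Mul(Add(u, Mul(u, Add(u, -2))), Add(f, Mul(2, -5, Add(1, -5)))) = Mul(Add(u, Mul(u, Add(-2, u))), Add(f, Mul(2, -5, -4))) = Mul(Add(u, Mul(u, Add(-2, u))), Add(f, 40)) = Mul(Add(u, Mul(u, Add(-2, u))), Add(40, f)) = Mul(Add(40, f), Add(u, Mul(u, Add(-2, u)))))
Add(Mul(Function('q')(-2, 2), 15), 0) = Add(Mul(Mul(-2, Add(-40, Mul(-1, 2), Mul(40, -2), Mul(2, -2))), 15), 0) = Add(Mul(Mul(-2, Add(-40, -2, -80, -4)), 15), 0) = Add(Mul(Mul(-2, -126), 15), 0) = Add(Mul(252, 15), 0) = Add(3780, 0) = 3780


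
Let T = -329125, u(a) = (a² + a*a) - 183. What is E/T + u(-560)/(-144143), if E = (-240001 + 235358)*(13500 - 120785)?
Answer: -14401498291718/9488212975 ≈ -1517.8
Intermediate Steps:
E = 498124255 (E = -4643*(-107285) = 498124255)
u(a) = -183 + 2*a² (u(a) = (a² + a²) - 183 = 2*a² - 183 = -183 + 2*a²)
E/T + u(-560)/(-144143) = 498124255/(-329125) + (-183 + 2*(-560)²)/(-144143) = 498124255*(-1/329125) + (-183 + 2*313600)*(-1/144143) = -99624851/65825 + (-183 + 627200)*(-1/144143) = -99624851/65825 + 627017*(-1/144143) = -99624851/65825 - 627017/144143 = -14401498291718/9488212975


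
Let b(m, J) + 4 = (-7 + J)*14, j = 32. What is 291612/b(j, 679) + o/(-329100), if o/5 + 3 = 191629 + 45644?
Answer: 141355123/5158094 ≈ 27.405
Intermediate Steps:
b(m, J) = -102 + 14*J (b(m, J) = -4 + (-7 + J)*14 = -4 + (-98 + 14*J) = -102 + 14*J)
o = 1186350 (o = -15 + 5*(191629 + 45644) = -15 + 5*237273 = -15 + 1186365 = 1186350)
291612/b(j, 679) + o/(-329100) = 291612/(-102 + 14*679) + 1186350/(-329100) = 291612/(-102 + 9506) + 1186350*(-1/329100) = 291612/9404 - 7909/2194 = 291612*(1/9404) - 7909/2194 = 72903/2351 - 7909/2194 = 141355123/5158094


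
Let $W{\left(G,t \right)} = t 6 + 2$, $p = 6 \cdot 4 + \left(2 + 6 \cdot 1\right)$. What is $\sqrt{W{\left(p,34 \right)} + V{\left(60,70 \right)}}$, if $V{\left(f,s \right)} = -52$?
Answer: $\sqrt{154} \approx 12.41$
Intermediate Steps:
$p = 32$ ($p = 24 + \left(2 + 6\right) = 24 + 8 = 32$)
$W{\left(G,t \right)} = 2 + 6 t$ ($W{\left(G,t \right)} = 6 t + 2 = 2 + 6 t$)
$\sqrt{W{\left(p,34 \right)} + V{\left(60,70 \right)}} = \sqrt{\left(2 + 6 \cdot 34\right) - 52} = \sqrt{\left(2 + 204\right) - 52} = \sqrt{206 - 52} = \sqrt{154}$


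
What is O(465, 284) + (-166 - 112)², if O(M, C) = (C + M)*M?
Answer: 425569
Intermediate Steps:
O(M, C) = M*(C + M)
O(465, 284) + (-166 - 112)² = 465*(284 + 465) + (-166 - 112)² = 465*749 + (-278)² = 348285 + 77284 = 425569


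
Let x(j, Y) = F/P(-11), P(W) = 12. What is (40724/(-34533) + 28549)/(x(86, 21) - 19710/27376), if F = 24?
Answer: 13494203831384/605052693 ≈ 22303.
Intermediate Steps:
x(j, Y) = 2 (x(j, Y) = 24/12 = 24*(1/12) = 2)
(40724/(-34533) + 28549)/(x(86, 21) - 19710/27376) = (40724/(-34533) + 28549)/(2 - 19710/27376) = (40724*(-1/34533) + 28549)/(2 - 19710*1/27376) = (-40724/34533 + 28549)/(2 - 9855/13688) = 985841893/(34533*(17521/13688)) = (985841893/34533)*(13688/17521) = 13494203831384/605052693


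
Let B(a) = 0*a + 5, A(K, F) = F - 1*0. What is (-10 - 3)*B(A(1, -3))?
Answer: -65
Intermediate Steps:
A(K, F) = F (A(K, F) = F + 0 = F)
B(a) = 5 (B(a) = 0 + 5 = 5)
(-10 - 3)*B(A(1, -3)) = (-10 - 3)*5 = -13*5 = -65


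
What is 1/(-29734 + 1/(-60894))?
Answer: -60894/1810622197 ≈ -3.3632e-5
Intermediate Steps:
1/(-29734 + 1/(-60894)) = 1/(-29734 - 1/60894) = 1/(-1810622197/60894) = -60894/1810622197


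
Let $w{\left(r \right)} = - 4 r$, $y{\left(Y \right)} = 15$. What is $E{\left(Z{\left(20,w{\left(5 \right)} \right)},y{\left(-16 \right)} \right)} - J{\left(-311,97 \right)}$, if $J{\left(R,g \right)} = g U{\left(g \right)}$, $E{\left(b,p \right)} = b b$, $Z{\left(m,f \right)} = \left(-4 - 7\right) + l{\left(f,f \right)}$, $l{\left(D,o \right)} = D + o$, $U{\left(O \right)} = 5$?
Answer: $2116$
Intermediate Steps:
$Z{\left(m,f \right)} = -11 + 2 f$ ($Z{\left(m,f \right)} = \left(-4 - 7\right) + \left(f + f\right) = -11 + 2 f$)
$E{\left(b,p \right)} = b^{2}$
$J{\left(R,g \right)} = 5 g$ ($J{\left(R,g \right)} = g 5 = 5 g$)
$E{\left(Z{\left(20,w{\left(5 \right)} \right)},y{\left(-16 \right)} \right)} - J{\left(-311,97 \right)} = \left(-11 + 2 \left(\left(-4\right) 5\right)\right)^{2} - 5 \cdot 97 = \left(-11 + 2 \left(-20\right)\right)^{2} - 485 = \left(-11 - 40\right)^{2} - 485 = \left(-51\right)^{2} - 485 = 2601 - 485 = 2116$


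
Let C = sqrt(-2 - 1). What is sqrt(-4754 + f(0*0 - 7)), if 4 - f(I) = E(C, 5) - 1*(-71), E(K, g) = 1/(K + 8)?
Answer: sqrt((-38569 - 4821*I*sqrt(3))/(8 + I*sqrt(3))) ≈ 0.0002 + 69.434*I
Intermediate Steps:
C = I*sqrt(3) (C = sqrt(-3) = I*sqrt(3) ≈ 1.732*I)
E(K, g) = 1/(8 + K)
f(I) = -67 - 1/(8 + I*sqrt(3)) (f(I) = 4 - (1/(8 + I*sqrt(3)) - 1*(-71)) = 4 - (1/(8 + I*sqrt(3)) + 71) = 4 - (71 + 1/(8 + I*sqrt(3))) = 4 + (-71 - 1/(8 + I*sqrt(3))) = -67 - 1/(8 + I*sqrt(3)))
sqrt(-4754 + f(0*0 - 7)) = sqrt(-4754 + (-67*sqrt(3) + 537*I)/(sqrt(3) - 8*I))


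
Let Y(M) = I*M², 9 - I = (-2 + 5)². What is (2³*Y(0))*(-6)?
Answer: 0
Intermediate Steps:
I = 0 (I = 9 - (-2 + 5)² = 9 - 1*3² = 9 - 1*9 = 9 - 9 = 0)
Y(M) = 0 (Y(M) = 0*M² = 0)
(2³*Y(0))*(-6) = (2³*0)*(-6) = (8*0)*(-6) = 0*(-6) = 0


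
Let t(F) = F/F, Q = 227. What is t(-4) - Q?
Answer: -226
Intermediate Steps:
t(F) = 1
t(-4) - Q = 1 - 1*227 = 1 - 227 = -226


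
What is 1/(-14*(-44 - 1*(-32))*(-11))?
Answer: -1/1848 ≈ -0.00054113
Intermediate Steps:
1/(-14*(-44 - 1*(-32))*(-11)) = 1/(-14*(-44 + 32)*(-11)) = 1/(-14*(-12)*(-11)) = 1/(168*(-11)) = 1/(-1848) = -1/1848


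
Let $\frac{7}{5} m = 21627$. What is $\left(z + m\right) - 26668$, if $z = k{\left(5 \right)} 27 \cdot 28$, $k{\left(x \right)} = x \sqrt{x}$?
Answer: $- \frac{78541}{7} + 3780 \sqrt{5} \approx -2767.8$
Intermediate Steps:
$k{\left(x \right)} = x^{\frac{3}{2}}$
$m = \frac{108135}{7}$ ($m = \frac{5}{7} \cdot 21627 = \frac{108135}{7} \approx 15448.0$)
$z = 3780 \sqrt{5}$ ($z = 5^{\frac{3}{2}} \cdot 27 \cdot 28 = 5 \sqrt{5} \cdot 27 \cdot 28 = 135 \sqrt{5} \cdot 28 = 3780 \sqrt{5} \approx 8452.3$)
$\left(z + m\right) - 26668 = \left(3780 \sqrt{5} + \frac{108135}{7}\right) - 26668 = \left(\frac{108135}{7} + 3780 \sqrt{5}\right) - 26668 = - \frac{78541}{7} + 3780 \sqrt{5}$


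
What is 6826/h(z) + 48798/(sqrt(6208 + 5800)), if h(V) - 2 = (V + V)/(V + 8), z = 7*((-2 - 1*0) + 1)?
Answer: -3413/6 + 24399*sqrt(3002)/3002 ≈ -123.52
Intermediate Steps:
z = -7 (z = 7*((-2 + 0) + 1) = 7*(-2 + 1) = 7*(-1) = -7)
h(V) = 2 + 2*V/(8 + V) (h(V) = 2 + (V + V)/(V + 8) = 2 + (2*V)/(8 + V) = 2 + 2*V/(8 + V))
6826/h(z) + 48798/(sqrt(6208 + 5800)) = 6826/((4*(4 - 7)/(8 - 7))) + 48798/(sqrt(6208 + 5800)) = 6826/((4*(-3)/1)) + 48798/(sqrt(12008)) = 6826/((4*1*(-3))) + 48798/((2*sqrt(3002))) = 6826/(-12) + 48798*(sqrt(3002)/6004) = 6826*(-1/12) + 24399*sqrt(3002)/3002 = -3413/6 + 24399*sqrt(3002)/3002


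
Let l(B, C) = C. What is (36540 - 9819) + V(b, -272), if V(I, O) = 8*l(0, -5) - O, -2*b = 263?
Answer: 26953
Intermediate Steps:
b = -263/2 (b = -½*263 = -263/2 ≈ -131.50)
V(I, O) = -40 - O (V(I, O) = 8*(-5) - O = -40 - O)
(36540 - 9819) + V(b, -272) = (36540 - 9819) + (-40 - 1*(-272)) = 26721 + (-40 + 272) = 26721 + 232 = 26953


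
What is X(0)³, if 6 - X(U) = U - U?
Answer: 216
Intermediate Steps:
X(U) = 6 (X(U) = 6 - (U - U) = 6 - 1*0 = 6 + 0 = 6)
X(0)³ = 6³ = 216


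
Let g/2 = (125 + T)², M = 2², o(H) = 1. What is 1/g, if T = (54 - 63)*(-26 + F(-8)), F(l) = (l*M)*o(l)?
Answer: 1/837218 ≈ 1.1944e-6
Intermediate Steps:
M = 4
F(l) = 4*l (F(l) = (l*4)*1 = (4*l)*1 = 4*l)
T = 522 (T = (54 - 63)*(-26 + 4*(-8)) = -9*(-26 - 32) = -9*(-58) = 522)
g = 837218 (g = 2*(125 + 522)² = 2*647² = 2*418609 = 837218)
1/g = 1/837218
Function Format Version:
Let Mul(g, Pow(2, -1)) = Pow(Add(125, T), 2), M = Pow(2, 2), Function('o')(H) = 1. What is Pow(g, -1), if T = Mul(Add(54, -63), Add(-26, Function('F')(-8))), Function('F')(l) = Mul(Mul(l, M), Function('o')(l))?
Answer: Rational(1, 837218) ≈ 1.1944e-6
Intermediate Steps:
M = 4
Function('F')(l) = Mul(4, l) (Function('F')(l) = Mul(Mul(l, 4), 1) = Mul(Mul(4, l), 1) = Mul(4, l))
T = 522 (T = Mul(Add(54, -63), Add(-26, Mul(4, -8))) = Mul(-9, Add(-26, -32)) = Mul(-9, -58) = 522)
g = 837218 (g = Mul(2, Pow(Add(125, 522), 2)) = Mul(2, Pow(647, 2)) = Mul(2, 418609) = 837218)
Pow(g, -1) = Pow(837218, -1) = Rational(1, 837218)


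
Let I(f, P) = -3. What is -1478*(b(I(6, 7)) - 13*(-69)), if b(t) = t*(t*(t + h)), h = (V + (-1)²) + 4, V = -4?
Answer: -1299162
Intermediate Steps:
h = 1 (h = (-4 + (-1)²) + 4 = (-4 + 1) + 4 = -3 + 4 = 1)
b(t) = t²*(1 + t) (b(t) = t*(t*(t + 1)) = t*(t*(1 + t)) = t²*(1 + t))
-1478*(b(I(6, 7)) - 13*(-69)) = -1478*((-3)²*(1 - 3) - 13*(-69)) = -1478*(9*(-2) + 897) = -1478*(-18 + 897) = -1478*879 = -1299162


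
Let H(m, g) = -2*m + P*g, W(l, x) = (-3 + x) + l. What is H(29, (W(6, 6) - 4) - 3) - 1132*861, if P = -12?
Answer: -974734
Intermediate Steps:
W(l, x) = -3 + l + x
H(m, g) = -12*g - 2*m (H(m, g) = -2*m - 12*g = -12*g - 2*m)
H(29, (W(6, 6) - 4) - 3) - 1132*861 = (-12*(((-3 + 6 + 6) - 4) - 3) - 2*29) - 1132*861 = (-12*((9 - 4) - 3) - 58) - 974652 = (-12*(5 - 3) - 58) - 974652 = (-12*2 - 58) - 974652 = (-24 - 58) - 974652 = -82 - 974652 = -974734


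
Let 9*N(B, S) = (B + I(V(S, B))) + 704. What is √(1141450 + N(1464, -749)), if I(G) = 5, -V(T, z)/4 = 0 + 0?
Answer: √10275223/3 ≈ 1068.5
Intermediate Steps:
V(T, z) = 0 (V(T, z) = -4*(0 + 0) = -4*0 = 0)
N(B, S) = 709/9 + B/9 (N(B, S) = ((B + 5) + 704)/9 = ((5 + B) + 704)/9 = (709 + B)/9 = 709/9 + B/9)
√(1141450 + N(1464, -749)) = √(1141450 + (709/9 + (⅑)*1464)) = √(1141450 + (709/9 + 488/3)) = √(1141450 + 2173/9) = √(10275223/9) = √10275223/3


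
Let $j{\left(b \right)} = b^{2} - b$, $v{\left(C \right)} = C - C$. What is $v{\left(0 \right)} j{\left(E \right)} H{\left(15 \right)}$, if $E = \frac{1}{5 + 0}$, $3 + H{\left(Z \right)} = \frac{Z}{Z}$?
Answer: $0$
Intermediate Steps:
$H{\left(Z \right)} = -2$ ($H{\left(Z \right)} = -3 + \frac{Z}{Z} = -3 + 1 = -2$)
$v{\left(C \right)} = 0$
$E = \frac{1}{5} \approx 0.2$
$v{\left(0 \right)} j{\left(E \right)} H{\left(15 \right)} = 0 \frac{-1 + \frac{1}{5}}{5} \left(-2\right) = 0 \cdot \frac{1}{5} \left(- \frac{4}{5}\right) \left(-2\right) = 0 \left(- \frac{4}{25}\right) \left(-2\right) = 0 \left(-2\right) = 0$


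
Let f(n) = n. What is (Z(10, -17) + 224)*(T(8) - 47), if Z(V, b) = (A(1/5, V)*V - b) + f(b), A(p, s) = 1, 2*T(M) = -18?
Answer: -13104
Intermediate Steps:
T(M) = -9 (T(M) = (½)*(-18) = -9)
Z(V, b) = V (Z(V, b) = (1*V - b) + b = (V - b) + b = V)
(Z(10, -17) + 224)*(T(8) - 47) = (10 + 224)*(-9 - 47) = 234*(-56) = -13104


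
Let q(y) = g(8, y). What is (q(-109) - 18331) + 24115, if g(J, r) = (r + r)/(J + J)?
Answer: 46163/8 ≈ 5770.4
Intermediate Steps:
g(J, r) = r/J (g(J, r) = (2*r)/((2*J)) = (2*r)*(1/(2*J)) = r/J)
q(y) = y/8
(q(-109) - 18331) + 24115 = ((⅛)*(-109) - 18331) + 24115 = (-109/8 - 18331) + 24115 = -146757/8 + 24115 = 46163/8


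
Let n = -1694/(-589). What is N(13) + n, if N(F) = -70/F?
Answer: -19208/7657 ≈ -2.5086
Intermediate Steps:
n = 1694/589 (n = -1694*(-1/589) = 1694/589 ≈ 2.8761)
N(13) + n = -70/13 + 1694/589 = -19208/7657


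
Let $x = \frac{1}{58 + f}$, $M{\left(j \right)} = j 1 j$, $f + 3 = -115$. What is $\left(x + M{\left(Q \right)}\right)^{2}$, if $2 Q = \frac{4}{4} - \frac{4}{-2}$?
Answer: $\frac{4489}{900} \approx 4.9878$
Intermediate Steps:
$f = -118$ ($f = -3 - 115 = -118$)
$Q = \frac{3}{2}$ ($Q = \frac{\frac{4}{4} - \frac{4}{-2}}{2} = \frac{4 \cdot \frac{1}{4} - -2}{2} = \frac{1 + 2}{2} = \frac{1}{2} \cdot 3 = \frac{3}{2} \approx 1.5$)
$M{\left(j \right)} = j^{2}$ ($M{\left(j \right)} = j j = j^{2}$)
$x = - \frac{1}{60}$ ($x = \frac{1}{58 - 118} = \frac{1}{-60} = - \frac{1}{60} \approx -0.016667$)
$\left(x + M{\left(Q \right)}\right)^{2} = \left(- \frac{1}{60} + \left(\frac{3}{2}\right)^{2}\right)^{2} = \left(- \frac{1}{60} + \frac{9}{4}\right)^{2} = \left(\frac{67}{30}\right)^{2} = \frac{4489}{900}$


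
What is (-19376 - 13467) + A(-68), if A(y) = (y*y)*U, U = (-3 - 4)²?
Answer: 193733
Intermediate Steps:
U = 49 (U = (-7)² = 49)
A(y) = 49*y² (A(y) = (y*y)*49 = y²*49 = 49*y²)
(-19376 - 13467) + A(-68) = (-19376 - 13467) + 49*(-68)² = -32843 + 49*4624 = -32843 + 226576 = 193733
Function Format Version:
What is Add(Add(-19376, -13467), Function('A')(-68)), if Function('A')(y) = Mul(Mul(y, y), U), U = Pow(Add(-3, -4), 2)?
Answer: 193733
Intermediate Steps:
U = 49 (U = Pow(-7, 2) = 49)
Function('A')(y) = Mul(49, Pow(y, 2)) (Function('A')(y) = Mul(Mul(y, y), 49) = Mul(Pow(y, 2), 49) = Mul(49, Pow(y, 2)))
Add(Add(-19376, -13467), Function('A')(-68)) = Add(Add(-19376, -13467), Mul(49, Pow(-68, 2))) = Add(-32843, Mul(49, 4624)) = Add(-32843, 226576) = 193733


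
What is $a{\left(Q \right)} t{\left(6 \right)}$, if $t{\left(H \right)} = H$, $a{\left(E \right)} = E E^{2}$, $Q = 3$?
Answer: $162$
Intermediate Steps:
$a{\left(E \right)} = E^{3}$
$a{\left(Q \right)} t{\left(6 \right)} = 3^{3} \cdot 6 = 27 \cdot 6 = 162$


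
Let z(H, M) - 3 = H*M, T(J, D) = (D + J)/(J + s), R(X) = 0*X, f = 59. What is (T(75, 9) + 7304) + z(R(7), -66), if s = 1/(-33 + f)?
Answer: 14258141/1951 ≈ 7308.1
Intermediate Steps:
s = 1/26 (s = 1/(-33 + 59) = 1/26 ≈ 0.038462)
R(X) = 0
T(J, D) = (D + J)/(1/26 + J) (T(J, D) = (D + J)/(J + 1/26) = (D + J)/(1/26 + J))
z(H, M) = 3 + H*M
(T(75, 9) + 7304) + z(R(7), -66) = (26*(9 + 75)/(1 + 26*75) + 7304) + (3 + 0*(-66)) = (26*84/(1 + 1950) + 7304) + (3 + 0) = (26*84/1951 + 7304) + 3 = (26*(1/1951)*84 + 7304) + 3 = (2184/1951 + 7304) + 3 = 14252288/1951 + 3 = 14258141/1951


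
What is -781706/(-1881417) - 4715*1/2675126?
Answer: 2082291163801/5033027533542 ≈ 0.41373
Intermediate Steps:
-781706/(-1881417) - 4715*1/2675126 = -781706*(-1/1881417) - 4715*1/2675126 = 781706/1881417 - 4715/2675126 = 2082291163801/5033027533542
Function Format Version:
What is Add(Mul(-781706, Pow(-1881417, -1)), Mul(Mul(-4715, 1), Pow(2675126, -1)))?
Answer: Rational(2082291163801, 5033027533542) ≈ 0.41373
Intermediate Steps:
Add(Mul(-781706, Pow(-1881417, -1)), Mul(Mul(-4715, 1), Pow(2675126, -1))) = Add(Mul(-781706, Rational(-1, 1881417)), Mul(-4715, Rational(1, 2675126))) = Add(Rational(781706, 1881417), Rational(-4715, 2675126)) = Rational(2082291163801, 5033027533542)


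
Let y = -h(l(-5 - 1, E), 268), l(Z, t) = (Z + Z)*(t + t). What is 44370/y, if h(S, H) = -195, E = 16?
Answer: 2958/13 ≈ 227.54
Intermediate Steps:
l(Z, t) = 4*Z*t (l(Z, t) = (2*Z)*(2*t) = 4*Z*t)
y = 195 (y = -1*(-195) = 195)
44370/y = 44370/195 = 44370*(1/195) = 2958/13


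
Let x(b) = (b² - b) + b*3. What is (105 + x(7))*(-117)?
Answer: -19656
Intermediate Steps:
x(b) = b² + 2*b (x(b) = (b² - b) + 3*b = b² + 2*b)
(105 + x(7))*(-117) = (105 + 7*(2 + 7))*(-117) = (105 + 7*9)*(-117) = (105 + 63)*(-117) = 168*(-117) = -19656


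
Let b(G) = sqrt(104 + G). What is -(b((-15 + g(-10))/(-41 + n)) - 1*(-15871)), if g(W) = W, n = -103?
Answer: -15871 - sqrt(15001)/12 ≈ -15881.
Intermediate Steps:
-(b((-15 + g(-10))/(-41 + n)) - 1*(-15871)) = -(sqrt(104 + (-15 - 10)/(-41 - 103)) - 1*(-15871)) = -(sqrt(104 - 25/(-144)) + 15871) = -(sqrt(104 - 25*(-1/144)) + 15871) = -(sqrt(104 + 25/144) + 15871) = -(sqrt(15001/144) + 15871) = -(sqrt(15001)/12 + 15871) = -(15871 + sqrt(15001)/12) = -15871 - sqrt(15001)/12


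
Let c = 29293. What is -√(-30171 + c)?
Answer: -I*√878 ≈ -29.631*I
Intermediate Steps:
-√(-30171 + c) = -√(-30171 + 29293) = -√(-878) = -I*√878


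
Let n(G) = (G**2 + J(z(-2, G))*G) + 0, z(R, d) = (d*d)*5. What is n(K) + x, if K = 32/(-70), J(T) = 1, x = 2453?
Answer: 3004621/1225 ≈ 2452.8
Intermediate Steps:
z(R, d) = 5*d**2 (z(R, d) = d**2*5 = 5*d**2)
K = -16/35 (K = 32*(-1/70) = -16/35 ≈ -0.45714)
n(G) = G + G**2 (n(G) = (G**2 + 1*G) + 0 = (G**2 + G) + 0 = (G + G**2) + 0 = G + G**2)
n(K) + x = -16*(1 - 16/35)/35 + 2453 = -16/35*19/35 + 2453 = -304/1225 + 2453 = 3004621/1225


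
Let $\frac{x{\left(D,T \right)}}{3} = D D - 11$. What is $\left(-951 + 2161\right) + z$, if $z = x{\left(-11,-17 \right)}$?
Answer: $1540$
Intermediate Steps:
$x{\left(D,T \right)} = -33 + 3 D^{2}$ ($x{\left(D,T \right)} = 3 \left(D D - 11\right) = 3 \left(D^{2} - 11\right) = 3 \left(-11 + D^{2}\right) = -33 + 3 D^{2}$)
$z = 330$ ($z = -33 + 3 \left(-11\right)^{2} = -33 + 3 \cdot 121 = -33 + 363 = 330$)
$\left(-951 + 2161\right) + z = \left(-951 + 2161\right) + 330 = 1210 + 330 = 1540$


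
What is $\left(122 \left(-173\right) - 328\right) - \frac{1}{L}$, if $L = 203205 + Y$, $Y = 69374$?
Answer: $- \frac{5842458287}{272579} \approx -21434.0$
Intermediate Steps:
$L = 272579$ ($L = 203205 + 69374 = 272579$)
$\left(122 \left(-173\right) - 328\right) - \frac{1}{L} = \left(122 \left(-173\right) - 328\right) - \frac{1}{272579} = \left(-21106 - 328\right) - \frac{1}{272579} = -21434 - \frac{1}{272579} = - \frac{5842458287}{272579}$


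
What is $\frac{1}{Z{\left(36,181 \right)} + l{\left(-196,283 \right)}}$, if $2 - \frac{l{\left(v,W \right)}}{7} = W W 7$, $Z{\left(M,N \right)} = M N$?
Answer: $- \frac{1}{3917831} \approx -2.5524 \cdot 10^{-7}$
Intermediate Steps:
$l{\left(v,W \right)} = 14 - 49 W^{2}$ ($l{\left(v,W \right)} = 14 - 7 W W 7 = 14 - 7 W^{2} \cdot 7 = 14 - 7 \cdot 7 W^{2} = 14 - 49 W^{2}$)
$\frac{1}{Z{\left(36,181 \right)} + l{\left(-196,283 \right)}} = \frac{1}{36 \cdot 181 + \left(14 - 49 \cdot 283^{2}\right)} = \frac{1}{6516 + \left(14 - 3924361\right)} = \frac{1}{6516 - 3924347} = \frac{1}{-3917831} = - \frac{1}{3917831}$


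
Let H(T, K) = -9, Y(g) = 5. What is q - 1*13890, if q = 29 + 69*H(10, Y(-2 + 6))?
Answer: -14482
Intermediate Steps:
q = -592 (q = 29 + 69*(-9) = 29 - 621 = -592)
q - 1*13890 = -592 - 1*13890 = -592 - 13890 = -14482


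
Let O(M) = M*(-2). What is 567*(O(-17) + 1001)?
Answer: 586845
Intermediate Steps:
O(M) = -2*M
567*(O(-17) + 1001) = 567*(-2*(-17) + 1001) = 567*(34 + 1001) = 567*1035 = 586845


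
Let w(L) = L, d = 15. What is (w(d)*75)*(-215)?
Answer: -241875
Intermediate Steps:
(w(d)*75)*(-215) = (15*75)*(-215) = 1125*(-215) = -241875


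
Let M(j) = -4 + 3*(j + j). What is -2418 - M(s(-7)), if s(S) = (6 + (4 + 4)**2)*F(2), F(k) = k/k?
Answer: -2834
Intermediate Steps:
F(k) = 1
s(S) = 70 (s(S) = (6 + (4 + 4)**2)*1 = (6 + 8**2)*1 = (6 + 64)*1 = 70*1 = 70)
M(j) = -4 + 6*j (M(j) = -4 + 3*(2*j) = -4 + 6*j)
-2418 - M(s(-7)) = -2418 - (-4 + 6*70) = -2418 - (-4 + 420) = -2418 - 1*416 = -2418 - 416 = -2834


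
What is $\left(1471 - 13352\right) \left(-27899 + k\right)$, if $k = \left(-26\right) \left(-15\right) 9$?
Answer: $289765709$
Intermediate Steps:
$k = 3510$ ($k = 390 \cdot 9 = 3510$)
$\left(1471 - 13352\right) \left(-27899 + k\right) = \left(1471 - 13352\right) \left(-27899 + 3510\right) = \left(-11881\right) \left(-24389\right) = 289765709$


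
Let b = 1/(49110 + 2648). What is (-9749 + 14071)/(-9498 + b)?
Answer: -223698076/491597483 ≈ -0.45504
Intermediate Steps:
b = 1/51758 ≈ 1.9321e-5
(-9749 + 14071)/(-9498 + b) = (-9749 + 14071)/(-9498 + 1/51758) = 4322/(-491597483/51758) = 4322*(-51758/491597483) = -223698076/491597483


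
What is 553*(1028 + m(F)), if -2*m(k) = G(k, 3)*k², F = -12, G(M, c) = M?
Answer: 1046276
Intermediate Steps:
m(k) = -k³/2 (m(k) = -k*k²/2 = -k³/2)
553*(1028 + m(F)) = 553*(1028 - ½*(-12)³) = 553*(1028 - ½*(-1728)) = 553*(1028 + 864) = 553*1892 = 1046276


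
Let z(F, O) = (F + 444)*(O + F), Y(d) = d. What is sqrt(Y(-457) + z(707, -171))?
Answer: sqrt(616479) ≈ 785.16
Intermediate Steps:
z(F, O) = (444 + F)*(F + O)
sqrt(Y(-457) + z(707, -171)) = sqrt(-457 + (707**2 + 444*707 + 444*(-171) + 707*(-171))) = sqrt(-457 + (499849 + 313908 - 75924 - 120897)) = sqrt(-457 + 616936) = sqrt(616479)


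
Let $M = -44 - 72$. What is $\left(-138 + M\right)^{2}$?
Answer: $64516$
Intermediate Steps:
$M = -116$ ($M = -44 - 72 = -116$)
$\left(-138 + M\right)^{2} = \left(-138 - 116\right)^{2} = \left(-254\right)^{2} = 64516$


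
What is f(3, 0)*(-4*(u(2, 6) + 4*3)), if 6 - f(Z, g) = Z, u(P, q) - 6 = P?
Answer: -240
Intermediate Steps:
u(P, q) = 6 + P
f(Z, g) = 6 - Z
f(3, 0)*(-4*(u(2, 6) + 4*3)) = (6 - 1*3)*(-4*((6 + 2) + 4*3)) = (6 - 3)*(-4*(8 + 12)) = 3*(-4*20) = 3*(-80) = -240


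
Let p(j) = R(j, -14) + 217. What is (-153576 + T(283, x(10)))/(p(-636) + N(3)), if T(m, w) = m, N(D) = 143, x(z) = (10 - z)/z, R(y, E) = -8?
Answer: -153293/352 ≈ -435.49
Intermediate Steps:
p(j) = 209 (p(j) = -8 + 217 = 209)
x(z) = (10 - z)/z
(-153576 + T(283, x(10)))/(p(-636) + N(3)) = (-153576 + 283)/(209 + 143) = -153293/352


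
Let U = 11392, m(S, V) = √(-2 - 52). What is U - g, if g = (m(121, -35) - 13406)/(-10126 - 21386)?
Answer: 179485649/15756 + I*√6/10504 ≈ 11392.0 + 0.0002332*I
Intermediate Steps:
m(S, V) = 3*I*√6 (m(S, V) = √(-54) = 3*I*√6)
g = 6703/15756 - I*√6/10504 (g = (3*I*√6 - 13406)/(-10126 - 21386) = (-13406 + 3*I*√6)/(-31512) = (-13406 + 3*I*√6)*(-1/31512) = 6703/15756 - I*√6/10504 ≈ 0.42543 - 0.0002332*I)
U - g = 11392 - (6703/15756 - I*√6/10504) = 11392 + (-6703/15756 + I*√6/10504) = 179485649/15756 + I*√6/10504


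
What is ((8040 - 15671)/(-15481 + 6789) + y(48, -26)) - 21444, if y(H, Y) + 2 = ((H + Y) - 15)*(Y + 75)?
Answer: -183419645/8692 ≈ -21102.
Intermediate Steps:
y(H, Y) = -2 + (75 + Y)*(-15 + H + Y) (y(H, Y) = -2 + ((H + Y) - 15)*(Y + 75) = -2 + (-15 + H + Y)*(75 + Y) = -2 + (75 + Y)*(-15 + H + Y))
((8040 - 15671)/(-15481 + 6789) + y(48, -26)) - 21444 = ((8040 - 15671)/(-15481 + 6789) + (-1127 + (-26)**2 + 60*(-26) + 75*48 + 48*(-26))) - 21444 = (-7631/(-8692) + (-1127 + 676 - 1560 + 3600 - 1248)) - 21444 = (-7631*(-1/8692) + 341) - 21444 = (7631/8692 + 341) - 21444 = 2971603/8692 - 21444 = -183419645/8692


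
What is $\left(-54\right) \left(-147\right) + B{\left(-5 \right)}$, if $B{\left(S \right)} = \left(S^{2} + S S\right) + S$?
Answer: $7983$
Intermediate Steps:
$B{\left(S \right)} = S + 2 S^{2}$ ($B{\left(S \right)} = \left(S^{2} + S^{2}\right) + S = 2 S^{2} + S = S + 2 S^{2}$)
$\left(-54\right) \left(-147\right) + B{\left(-5 \right)} = \left(-54\right) \left(-147\right) - 5 \left(1 + 2 \left(-5\right)\right) = 7938 - 5 \left(1 - 10\right) = 7938 - -45 = 7938 + 45 = 7983$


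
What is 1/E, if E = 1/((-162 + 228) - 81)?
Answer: -15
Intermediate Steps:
E = -1/15 (E = 1/(66 - 81) = 1/(-15) = -1/15 ≈ -0.066667)
1/E = 1/(-1/15) = -15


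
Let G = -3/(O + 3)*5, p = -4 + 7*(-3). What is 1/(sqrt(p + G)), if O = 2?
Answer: -I*sqrt(7)/14 ≈ -0.18898*I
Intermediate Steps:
p = -25 (p = -4 - 21 = -25)
G = -3 (G = -3/(2 + 3)*5 = -3/5*5 = -3)
1/(sqrt(p + G)) = 1/(sqrt(-25 - 3)) = 1/(sqrt(-28)) = 1/(2*I*sqrt(7)) = -I*sqrt(7)/14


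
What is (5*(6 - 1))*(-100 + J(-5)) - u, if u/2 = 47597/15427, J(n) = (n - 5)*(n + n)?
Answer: -95194/15427 ≈ -6.1706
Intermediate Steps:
J(n) = 2*n*(-5 + n) (J(n) = (-5 + n)*(2*n) = 2*n*(-5 + n))
u = 95194/15427 (u = 2*(47597/15427) = 95194/15427 ≈ 6.1706)
(5*(6 - 1))*(-100 + J(-5)) - u = (5*(6 - 1))*(-100 + 2*(-5)*(-5 - 5)) - 1*95194/15427 = (5*5)*(-100 + 2*(-5)*(-10)) - 95194/15427 = 25*(-100 + 100) - 95194/15427 = 25*0 - 95194/15427 = 0 - 95194/15427 = -95194/15427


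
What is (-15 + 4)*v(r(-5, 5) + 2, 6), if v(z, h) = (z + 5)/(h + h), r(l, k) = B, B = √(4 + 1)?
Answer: -77/12 - 11*√5/12 ≈ -8.4664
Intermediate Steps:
B = √5 ≈ 2.2361
r(l, k) = √5
v(z, h) = (5 + z)/(2*h) (v(z, h) = (5 + z)/((2*h)) = (5 + z)*(1/(2*h)) = (5 + z)/(2*h))
(-15 + 4)*v(r(-5, 5) + 2, 6) = (-15 + 4)*((½)*(5 + (√5 + 2))/6) = -11*(5 + (2 + √5))/(2*6) = -11*(7 + √5)/(2*6) = -11*(7/12 + √5/12) = -77/12 - 11*√5/12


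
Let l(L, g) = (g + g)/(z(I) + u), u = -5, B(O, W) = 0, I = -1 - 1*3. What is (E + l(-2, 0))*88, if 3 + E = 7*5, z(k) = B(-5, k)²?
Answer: 2816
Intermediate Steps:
I = -4 (I = -1 - 3 = -4)
z(k) = 0 (z(k) = 0² = 0)
E = 32 (E = -3 + 7*5 = -3 + 35 = 32)
l(L, g) = -2*g/5 (l(L, g) = (g + g)/(0 - 5) = (2*g)/(-5) = (2*g)*(-⅕) = -2*g/5)
(E + l(-2, 0))*88 = (32 - ⅖*0)*88 = (32 + 0)*88 = 32*88 = 2816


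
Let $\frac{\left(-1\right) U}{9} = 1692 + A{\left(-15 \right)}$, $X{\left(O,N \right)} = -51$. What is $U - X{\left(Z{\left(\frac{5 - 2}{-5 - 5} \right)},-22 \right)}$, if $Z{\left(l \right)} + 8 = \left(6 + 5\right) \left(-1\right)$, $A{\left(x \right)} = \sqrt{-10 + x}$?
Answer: $-15177 - 45 i \approx -15177.0 - 45.0 i$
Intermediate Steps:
$Z{\left(l \right)} = -19$ ($Z{\left(l \right)} = -8 + \left(6 + 5\right) \left(-1\right) = -8 + 11 \left(-1\right) = -8 - 11 = -19$)
$U = -15228 - 45 i$ ($U = - 9 \left(1692 + \sqrt{-10 - 15}\right) = - 9 \left(1692 + \sqrt{-25}\right) = - 9 \left(1692 + 5 i\right) = -15228 - 45 i \approx -15228.0 - 45.0 i$)
$U - X{\left(Z{\left(\frac{5 - 2}{-5 - 5} \right)},-22 \right)} = \left(-15228 - 45 i\right) - -51 = \left(-15228 - 45 i\right) + 51 = -15177 - 45 i$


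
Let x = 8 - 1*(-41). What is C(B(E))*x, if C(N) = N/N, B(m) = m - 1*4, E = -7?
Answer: 49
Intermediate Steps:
B(m) = -4 + m (B(m) = m - 4 = -4 + m)
C(N) = 1
x = 49 (x = 8 + 41 = 49)
C(B(E))*x = 1*49 = 49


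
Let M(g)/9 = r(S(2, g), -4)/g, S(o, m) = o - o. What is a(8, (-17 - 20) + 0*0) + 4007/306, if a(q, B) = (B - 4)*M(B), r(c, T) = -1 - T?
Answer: 487001/11322 ≈ 43.014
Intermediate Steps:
S(o, m) = 0
M(g) = 27/g (M(g) = 9*((-1 - 1*(-4))/g) = 9*((-1 + 4)/g) = 9*(3/g) = 27/g)
a(q, B) = 27*(-4 + B)/B (a(q, B) = (B - 4)*(27/B) = (-4 + B)*(27/B) = 27*(-4 + B)/B)
a(8, (-17 - 20) + 0*0) + 4007/306 = (27 - 108/((-17 - 20) + 0*0)) + 4007/306 = (27 - 108/(-37 + 0)) + 4007*(1/306) = (27 - 108/(-37)) + 4007/306 = (27 - 108*(-1/37)) + 4007/306 = (27 + 108/37) + 4007/306 = 1107/37 + 4007/306 = 487001/11322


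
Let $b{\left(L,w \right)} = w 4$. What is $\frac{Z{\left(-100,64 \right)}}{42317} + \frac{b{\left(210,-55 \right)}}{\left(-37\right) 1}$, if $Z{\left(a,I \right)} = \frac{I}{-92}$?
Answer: $\frac{214123428}{36011767} \approx 5.9459$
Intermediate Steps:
$Z{\left(a,I \right)} = - \frac{I}{92}$ ($Z{\left(a,I \right)} = I \left(- \frac{1}{92}\right) = - \frac{I}{92}$)
$b{\left(L,w \right)} = 4 w$
$\frac{Z{\left(-100,64 \right)}}{42317} + \frac{b{\left(210,-55 \right)}}{\left(-37\right) 1} = \frac{\left(- \frac{1}{92}\right) 64}{42317} + \frac{4 \left(-55\right)}{\left(-37\right) 1} = \left(- \frac{16}{23}\right) \frac{1}{42317} - \frac{220}{-37} = - \frac{16}{973291} - - \frac{220}{37} = - \frac{16}{973291} + \frac{220}{37} = \frac{214123428}{36011767}$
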